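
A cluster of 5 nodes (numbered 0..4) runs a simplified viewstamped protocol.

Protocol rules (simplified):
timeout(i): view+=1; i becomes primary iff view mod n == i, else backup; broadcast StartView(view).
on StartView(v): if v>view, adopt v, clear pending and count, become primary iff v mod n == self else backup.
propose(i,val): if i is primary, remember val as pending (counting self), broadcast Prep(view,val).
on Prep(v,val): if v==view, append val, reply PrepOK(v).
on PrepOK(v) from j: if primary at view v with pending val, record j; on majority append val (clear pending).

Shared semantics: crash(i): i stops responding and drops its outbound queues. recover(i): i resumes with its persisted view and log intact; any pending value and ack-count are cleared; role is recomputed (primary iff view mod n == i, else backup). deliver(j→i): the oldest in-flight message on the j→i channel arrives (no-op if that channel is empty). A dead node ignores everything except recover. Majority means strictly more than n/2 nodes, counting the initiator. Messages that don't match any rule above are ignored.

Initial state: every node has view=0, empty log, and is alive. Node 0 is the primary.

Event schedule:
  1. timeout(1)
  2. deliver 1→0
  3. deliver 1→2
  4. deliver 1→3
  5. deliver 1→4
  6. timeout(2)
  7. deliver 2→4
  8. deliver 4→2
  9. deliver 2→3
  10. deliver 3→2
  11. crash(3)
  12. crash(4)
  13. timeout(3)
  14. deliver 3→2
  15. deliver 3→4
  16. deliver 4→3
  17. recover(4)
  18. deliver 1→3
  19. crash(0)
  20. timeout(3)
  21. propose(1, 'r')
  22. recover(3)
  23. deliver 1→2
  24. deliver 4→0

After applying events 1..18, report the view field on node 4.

2

after 1 — timeout(1): n1:prim/v1/[-]
after 2 — deliver 1→0: n0:back/v1/[-]
after 3 — deliver 1→2: n2:back/v1/[-]
after 4 — deliver 1→3: n3:back/v1/[-]
after 5 — deliver 1→4: n4:back/v1/[-]
after 6 — timeout(2): n2:prim/v2/[-]
after 7 — deliver 2→4: n4:back/v2/[-]
after 8 — deliver 4→2: ·
after 9 — deliver 2→3: n3:back/v2/[-]
after 10 — deliver 3→2: ·
after 11 — crash(3): n3:✗back/v2/[-]
after 12 — crash(4): n4:✗back/v2/[-]
after 13 — timeout(3): ·
after 14 — deliver 3→2: ·
after 15 — deliver 3→4: ·
after 16 — deliver 4→3: ·
after 17 — recover(4): n4:back/v2/[-]
after 18 — deliver 1→3: ·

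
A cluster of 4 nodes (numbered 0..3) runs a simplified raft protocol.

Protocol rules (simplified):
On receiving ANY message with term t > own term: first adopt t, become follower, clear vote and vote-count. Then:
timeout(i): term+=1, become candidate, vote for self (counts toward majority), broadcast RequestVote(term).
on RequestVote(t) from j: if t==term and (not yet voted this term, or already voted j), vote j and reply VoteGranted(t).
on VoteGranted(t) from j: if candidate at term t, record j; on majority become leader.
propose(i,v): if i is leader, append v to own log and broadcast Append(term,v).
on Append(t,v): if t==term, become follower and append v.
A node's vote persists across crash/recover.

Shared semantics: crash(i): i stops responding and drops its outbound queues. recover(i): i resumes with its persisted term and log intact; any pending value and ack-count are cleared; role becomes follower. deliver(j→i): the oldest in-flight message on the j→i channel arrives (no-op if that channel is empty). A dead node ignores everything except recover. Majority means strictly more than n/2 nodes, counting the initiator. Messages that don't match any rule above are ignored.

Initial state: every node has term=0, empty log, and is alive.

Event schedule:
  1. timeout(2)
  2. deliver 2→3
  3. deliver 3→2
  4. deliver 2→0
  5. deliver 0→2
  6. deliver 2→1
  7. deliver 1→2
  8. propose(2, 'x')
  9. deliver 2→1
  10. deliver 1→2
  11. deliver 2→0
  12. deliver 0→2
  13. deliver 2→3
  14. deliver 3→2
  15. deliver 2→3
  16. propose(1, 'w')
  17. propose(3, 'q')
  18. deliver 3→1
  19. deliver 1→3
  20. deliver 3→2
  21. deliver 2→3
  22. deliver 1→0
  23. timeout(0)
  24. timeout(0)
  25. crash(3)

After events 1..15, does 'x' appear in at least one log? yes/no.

step 1 timeout(2): 2={cand,t=1,log=-}
step 2 deliver 2→3: 3={foll,t=1,log=-}
step 3 deliver 3→2: —
step 4 deliver 2→0: 0={foll,t=1,log=-}
step 5 deliver 0→2: 2={lead,t=1,log=-}
step 6 deliver 2→1: 1={foll,t=1,log=-}
step 7 deliver 1→2: —
step 8 propose(2,'x'): 2={lead,t=1,log=x}
step 9 deliver 2→1: 1={foll,t=1,log=x}
step 10 deliver 1→2: —
step 11 deliver 2→0: 0={foll,t=1,log=x}
step 12 deliver 0→2: —
step 13 deliver 2→3: 3={foll,t=1,log=x}
step 14 deliver 3→2: —
step 15 deliver 2→3: —

yes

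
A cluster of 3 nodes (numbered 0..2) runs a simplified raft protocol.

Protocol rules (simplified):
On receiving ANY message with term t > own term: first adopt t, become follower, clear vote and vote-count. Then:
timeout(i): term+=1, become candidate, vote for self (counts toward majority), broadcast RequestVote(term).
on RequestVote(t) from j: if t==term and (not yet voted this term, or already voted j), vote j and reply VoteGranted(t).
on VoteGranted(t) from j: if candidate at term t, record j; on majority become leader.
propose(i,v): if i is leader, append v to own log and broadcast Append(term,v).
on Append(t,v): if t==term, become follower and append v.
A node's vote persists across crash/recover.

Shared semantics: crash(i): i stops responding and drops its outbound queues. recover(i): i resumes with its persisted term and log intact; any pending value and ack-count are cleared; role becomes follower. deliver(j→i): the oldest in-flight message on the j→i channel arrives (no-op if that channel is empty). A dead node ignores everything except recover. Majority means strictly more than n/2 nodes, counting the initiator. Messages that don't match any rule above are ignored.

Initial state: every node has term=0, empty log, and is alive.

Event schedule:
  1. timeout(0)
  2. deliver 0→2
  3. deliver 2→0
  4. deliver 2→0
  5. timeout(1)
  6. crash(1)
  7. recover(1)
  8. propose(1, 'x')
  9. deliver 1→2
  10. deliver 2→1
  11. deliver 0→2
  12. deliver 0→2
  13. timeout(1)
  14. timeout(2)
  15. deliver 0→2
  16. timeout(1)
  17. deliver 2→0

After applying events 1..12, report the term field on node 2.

1. timeout(0):  <0:cand t1 ->
2. deliver 0→2:  <2:foll t1 ->
3. deliver 2→0:  <0:lead t1 ->
4. deliver 2→0:  nop
5. timeout(1):  <1:cand t1 ->
6. crash(1):  <1:✗cand t1 ->
7. recover(1):  <1:foll t1 ->
8. propose(1,'x'):  nop
9. deliver 1→2:  nop
10. deliver 2→1:  nop
11. deliver 0→2:  nop
12. deliver 0→2:  nop

1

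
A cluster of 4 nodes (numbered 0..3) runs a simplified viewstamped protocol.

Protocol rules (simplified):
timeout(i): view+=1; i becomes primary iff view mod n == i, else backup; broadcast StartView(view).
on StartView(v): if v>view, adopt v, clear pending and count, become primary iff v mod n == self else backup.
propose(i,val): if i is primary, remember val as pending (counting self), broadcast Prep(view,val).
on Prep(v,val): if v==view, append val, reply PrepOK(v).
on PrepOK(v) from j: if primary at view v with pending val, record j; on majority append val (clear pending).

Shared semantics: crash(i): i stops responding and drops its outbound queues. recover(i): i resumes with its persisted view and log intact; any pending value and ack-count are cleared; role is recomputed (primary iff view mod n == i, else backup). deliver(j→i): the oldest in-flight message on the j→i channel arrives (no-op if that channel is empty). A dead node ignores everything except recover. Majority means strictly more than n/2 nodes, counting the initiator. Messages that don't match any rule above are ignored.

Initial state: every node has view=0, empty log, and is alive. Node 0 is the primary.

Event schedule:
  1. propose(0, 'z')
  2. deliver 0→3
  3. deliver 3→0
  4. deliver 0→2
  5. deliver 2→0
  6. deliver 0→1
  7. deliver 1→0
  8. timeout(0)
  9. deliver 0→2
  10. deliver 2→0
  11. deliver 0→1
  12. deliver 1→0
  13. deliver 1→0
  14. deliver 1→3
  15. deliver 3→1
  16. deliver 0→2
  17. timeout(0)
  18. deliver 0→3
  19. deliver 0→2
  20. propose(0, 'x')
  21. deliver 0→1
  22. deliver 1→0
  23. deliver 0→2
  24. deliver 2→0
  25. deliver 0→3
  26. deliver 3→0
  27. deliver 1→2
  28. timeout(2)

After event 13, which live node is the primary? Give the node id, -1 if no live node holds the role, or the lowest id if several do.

after 1 — propose(0,'z'): ·
after 2 — deliver 0→3: n3:back/v0/[z]
after 3 — deliver 3→0: ·
after 4 — deliver 0→2: n2:back/v0/[z]
after 5 — deliver 2→0: n0:prim/v0/[z]
after 6 — deliver 0→1: n1:back/v0/[z]
after 7 — deliver 1→0: ·
after 8 — timeout(0): n0:back/v1/[z]
after 9 — deliver 0→2: n2:back/v1/[z]
after 10 — deliver 2→0: ·
after 11 — deliver 0→1: n1:prim/v1/[z]
after 12 — deliver 1→0: ·
after 13 — deliver 1→0: ·

1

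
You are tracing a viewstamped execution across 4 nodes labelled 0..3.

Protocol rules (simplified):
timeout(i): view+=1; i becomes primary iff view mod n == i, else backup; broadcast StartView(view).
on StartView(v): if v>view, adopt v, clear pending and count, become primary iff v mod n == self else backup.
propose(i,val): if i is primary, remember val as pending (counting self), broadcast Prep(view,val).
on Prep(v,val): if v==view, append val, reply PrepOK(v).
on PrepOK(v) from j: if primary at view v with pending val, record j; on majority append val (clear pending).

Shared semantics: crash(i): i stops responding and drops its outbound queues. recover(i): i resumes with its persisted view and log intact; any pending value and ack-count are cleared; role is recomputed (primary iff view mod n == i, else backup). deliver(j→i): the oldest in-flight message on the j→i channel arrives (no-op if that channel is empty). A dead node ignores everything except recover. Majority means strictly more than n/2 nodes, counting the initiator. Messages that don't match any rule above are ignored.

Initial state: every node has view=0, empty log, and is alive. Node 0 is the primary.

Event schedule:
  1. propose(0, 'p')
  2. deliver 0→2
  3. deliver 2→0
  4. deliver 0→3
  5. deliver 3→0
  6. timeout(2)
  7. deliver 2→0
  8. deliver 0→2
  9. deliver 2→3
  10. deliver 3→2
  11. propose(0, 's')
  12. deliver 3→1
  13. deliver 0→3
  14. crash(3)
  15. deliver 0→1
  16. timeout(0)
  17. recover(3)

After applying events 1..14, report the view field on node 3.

1

1. propose(0,'p'):  nop
2. deliver 0→2:  <2:back v0 p>
3. deliver 2→0:  nop
4. deliver 0→3:  <3:back v0 p>
5. deliver 3→0:  <0:prim v0 p>
6. timeout(2):  <2:back v1 p>
7. deliver 2→0:  <0:back v1 p>
8. deliver 0→2:  nop
9. deliver 2→3:  <3:back v1 p>
10. deliver 3→2:  nop
11. propose(0,'s'):  nop
12. deliver 3→1:  nop
13. deliver 0→3:  nop
14. crash(3):  <3:✗back v1 p>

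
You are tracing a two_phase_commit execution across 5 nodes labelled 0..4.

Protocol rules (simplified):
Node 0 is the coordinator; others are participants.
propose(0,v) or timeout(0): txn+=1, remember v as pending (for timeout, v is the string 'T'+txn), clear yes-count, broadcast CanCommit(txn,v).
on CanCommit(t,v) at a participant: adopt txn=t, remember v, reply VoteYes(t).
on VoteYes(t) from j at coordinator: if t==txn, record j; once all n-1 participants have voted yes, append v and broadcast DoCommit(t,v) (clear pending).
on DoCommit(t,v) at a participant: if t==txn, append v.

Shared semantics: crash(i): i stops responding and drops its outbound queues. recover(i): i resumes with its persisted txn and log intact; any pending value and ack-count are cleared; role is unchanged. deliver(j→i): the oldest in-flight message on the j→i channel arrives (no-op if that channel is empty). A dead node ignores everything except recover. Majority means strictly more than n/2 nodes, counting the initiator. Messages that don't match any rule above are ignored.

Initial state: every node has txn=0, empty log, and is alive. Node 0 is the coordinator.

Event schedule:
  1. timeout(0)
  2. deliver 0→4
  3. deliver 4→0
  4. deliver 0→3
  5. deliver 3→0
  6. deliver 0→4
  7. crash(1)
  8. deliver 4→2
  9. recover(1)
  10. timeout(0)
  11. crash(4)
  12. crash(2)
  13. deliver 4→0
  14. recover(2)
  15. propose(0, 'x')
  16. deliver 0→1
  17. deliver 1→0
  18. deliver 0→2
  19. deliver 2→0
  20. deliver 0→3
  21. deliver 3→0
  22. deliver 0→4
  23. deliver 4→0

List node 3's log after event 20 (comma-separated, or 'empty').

e1 timeout(0): 0[coor,t=1,-]
e2 deliver 0→4: 4[part,t=1,-]
e3 deliver 4→0: ·
e4 deliver 0→3: 3[part,t=1,-]
e5 deliver 3→0: ·
e6 deliver 0→4: ·
e7 crash(1): 1[✗part,t=0,-]
e8 deliver 4→2: ·
e9 recover(1): 1[part,t=0,-]
e10 timeout(0): 0[coor,t=2,-]
e11 crash(4): 4[✗part,t=1,-]
e12 crash(2): 2[✗part,t=0,-]
e13 deliver 4→0: ·
e14 recover(2): 2[part,t=0,-]
e15 propose(0,'x'): 0[coor,t=3,-]
e16 deliver 0→1: 1[part,t=1,-]
e17 deliver 1→0: ·
e18 deliver 0→2: 2[part,t=1,-]
e19 deliver 2→0: ·
e20 deliver 0→3: 3[part,t=2,-]

empty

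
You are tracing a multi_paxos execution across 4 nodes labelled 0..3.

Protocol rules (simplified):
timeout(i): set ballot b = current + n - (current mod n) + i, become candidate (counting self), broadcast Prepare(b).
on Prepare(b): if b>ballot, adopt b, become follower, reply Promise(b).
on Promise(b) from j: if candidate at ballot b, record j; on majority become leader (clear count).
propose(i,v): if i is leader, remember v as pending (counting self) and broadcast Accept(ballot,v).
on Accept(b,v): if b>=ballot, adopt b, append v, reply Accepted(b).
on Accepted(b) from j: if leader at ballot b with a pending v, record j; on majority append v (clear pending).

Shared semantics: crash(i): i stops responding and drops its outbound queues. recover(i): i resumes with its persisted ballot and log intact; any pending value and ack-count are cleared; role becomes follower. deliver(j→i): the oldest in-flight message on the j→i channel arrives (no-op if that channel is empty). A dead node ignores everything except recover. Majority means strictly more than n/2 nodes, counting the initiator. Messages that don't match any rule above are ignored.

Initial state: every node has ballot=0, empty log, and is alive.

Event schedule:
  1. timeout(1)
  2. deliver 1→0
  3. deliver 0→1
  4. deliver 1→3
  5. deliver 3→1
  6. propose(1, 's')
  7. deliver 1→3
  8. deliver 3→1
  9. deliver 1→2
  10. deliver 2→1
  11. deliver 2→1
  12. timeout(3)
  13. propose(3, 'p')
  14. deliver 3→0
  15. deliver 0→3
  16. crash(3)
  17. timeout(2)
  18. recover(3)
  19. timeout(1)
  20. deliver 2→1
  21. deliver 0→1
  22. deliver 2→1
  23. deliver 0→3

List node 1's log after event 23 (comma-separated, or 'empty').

empty

[1] timeout(1) → N1(cand b5 [-])
[2] deliver 1→0 → N0(foll b5 [-])
[3] deliver 0→1 → ∅
[4] deliver 1→3 → N3(foll b5 [-])
[5] deliver 3→1 → N1(lead b5 [-])
[6] propose(1,'s') → ∅
[7] deliver 1→3 → N3(foll b5 [s])
[8] deliver 3→1 → ∅
[9] deliver 1→2 → N2(foll b5 [-])
[10] deliver 2→1 → ∅
[11] deliver 2→1 → ∅
[12] timeout(3) → N3(cand b11 [s])
[13] propose(3,'p') → ∅
[14] deliver 3→0 → N0(foll b11 [-])
[15] deliver 0→3 → ∅
[16] crash(3) → N3(✗cand b11 [s])
[17] timeout(2) → N2(cand b10 [-])
[18] recover(3) → N3(foll b11 [s])
[19] timeout(1) → N1(cand b9 [-])
[20] deliver 2→1 → N1(foll b10 [-])
[21] deliver 0→1 → ∅
[22] deliver 2→1 → ∅
[23] deliver 0→3 → ∅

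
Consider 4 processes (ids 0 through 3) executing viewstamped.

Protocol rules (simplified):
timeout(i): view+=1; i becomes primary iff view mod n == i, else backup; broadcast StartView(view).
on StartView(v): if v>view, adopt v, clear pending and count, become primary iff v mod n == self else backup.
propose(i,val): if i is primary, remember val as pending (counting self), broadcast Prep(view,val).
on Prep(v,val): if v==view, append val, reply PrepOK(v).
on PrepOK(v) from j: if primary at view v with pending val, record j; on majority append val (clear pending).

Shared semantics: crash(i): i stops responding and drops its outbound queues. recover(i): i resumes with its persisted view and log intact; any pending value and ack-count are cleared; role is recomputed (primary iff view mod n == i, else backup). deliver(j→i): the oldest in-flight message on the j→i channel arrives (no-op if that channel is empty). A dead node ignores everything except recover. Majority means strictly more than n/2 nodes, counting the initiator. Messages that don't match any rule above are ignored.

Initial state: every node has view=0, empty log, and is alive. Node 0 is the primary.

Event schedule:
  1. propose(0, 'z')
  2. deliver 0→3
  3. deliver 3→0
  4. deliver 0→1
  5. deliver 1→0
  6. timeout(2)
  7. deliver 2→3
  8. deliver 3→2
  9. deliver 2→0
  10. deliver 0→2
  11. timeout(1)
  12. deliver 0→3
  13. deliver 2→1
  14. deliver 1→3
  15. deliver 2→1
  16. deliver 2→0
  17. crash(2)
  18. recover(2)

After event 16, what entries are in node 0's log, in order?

after 1 — propose(0,'z'): ·
after 2 — deliver 0→3: n3:back/v0/[z]
after 3 — deliver 3→0: ·
after 4 — deliver 0→1: n1:back/v0/[z]
after 5 — deliver 1→0: n0:prim/v0/[z]
after 6 — timeout(2): n2:back/v1/[-]
after 7 — deliver 2→3: n3:back/v1/[z]
after 8 — deliver 3→2: ·
after 9 — deliver 2→0: n0:back/v1/[z]
after 10 — deliver 0→2: ·
after 11 — timeout(1): n1:prim/v1/[z]
after 12 — deliver 0→3: ·
after 13 — deliver 2→1: ·
after 14 — deliver 1→3: ·
after 15 — deliver 2→1: ·
after 16 — deliver 2→0: ·

z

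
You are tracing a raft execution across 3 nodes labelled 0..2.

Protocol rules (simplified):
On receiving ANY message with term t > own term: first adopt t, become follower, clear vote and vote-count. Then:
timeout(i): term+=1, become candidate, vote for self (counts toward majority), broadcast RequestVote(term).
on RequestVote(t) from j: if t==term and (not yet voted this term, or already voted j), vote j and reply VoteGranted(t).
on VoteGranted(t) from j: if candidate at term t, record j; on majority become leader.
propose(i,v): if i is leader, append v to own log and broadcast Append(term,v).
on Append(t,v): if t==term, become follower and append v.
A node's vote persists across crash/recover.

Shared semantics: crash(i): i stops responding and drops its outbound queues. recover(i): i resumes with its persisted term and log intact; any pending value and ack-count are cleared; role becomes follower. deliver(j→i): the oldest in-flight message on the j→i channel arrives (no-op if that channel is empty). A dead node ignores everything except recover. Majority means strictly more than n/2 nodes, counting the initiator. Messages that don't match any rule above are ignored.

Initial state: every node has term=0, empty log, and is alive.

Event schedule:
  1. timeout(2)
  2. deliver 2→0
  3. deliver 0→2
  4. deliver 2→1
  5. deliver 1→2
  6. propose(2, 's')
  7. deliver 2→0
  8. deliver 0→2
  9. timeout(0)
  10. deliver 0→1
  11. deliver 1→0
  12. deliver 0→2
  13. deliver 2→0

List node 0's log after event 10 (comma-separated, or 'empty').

s

[1] timeout(2) → N2(cand t1 [-])
[2] deliver 2→0 → N0(foll t1 [-])
[3] deliver 0→2 → N2(lead t1 [-])
[4] deliver 2→1 → N1(foll t1 [-])
[5] deliver 1→2 → ∅
[6] propose(2,'s') → N2(lead t1 [s])
[7] deliver 2→0 → N0(foll t1 [s])
[8] deliver 0→2 → ∅
[9] timeout(0) → N0(cand t2 [s])
[10] deliver 0→1 → N1(foll t2 [-])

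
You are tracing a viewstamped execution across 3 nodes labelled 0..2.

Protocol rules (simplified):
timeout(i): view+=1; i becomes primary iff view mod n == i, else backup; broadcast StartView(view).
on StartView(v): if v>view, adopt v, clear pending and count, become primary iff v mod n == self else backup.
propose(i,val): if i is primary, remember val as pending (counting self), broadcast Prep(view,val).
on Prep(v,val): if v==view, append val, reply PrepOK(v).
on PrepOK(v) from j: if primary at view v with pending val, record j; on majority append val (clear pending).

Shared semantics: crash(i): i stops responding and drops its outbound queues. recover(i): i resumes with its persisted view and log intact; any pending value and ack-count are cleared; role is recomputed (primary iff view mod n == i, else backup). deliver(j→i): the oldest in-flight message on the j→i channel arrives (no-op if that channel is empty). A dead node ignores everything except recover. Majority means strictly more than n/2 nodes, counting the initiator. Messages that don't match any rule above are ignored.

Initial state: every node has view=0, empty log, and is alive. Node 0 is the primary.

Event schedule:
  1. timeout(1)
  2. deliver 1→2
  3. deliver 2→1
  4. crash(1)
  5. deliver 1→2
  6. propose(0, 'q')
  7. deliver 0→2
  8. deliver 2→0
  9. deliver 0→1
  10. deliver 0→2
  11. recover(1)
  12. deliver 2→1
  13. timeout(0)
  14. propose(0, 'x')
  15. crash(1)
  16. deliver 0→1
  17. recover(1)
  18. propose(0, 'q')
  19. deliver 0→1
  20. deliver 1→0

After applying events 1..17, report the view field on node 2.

1

[1] timeout(1) → N1(prim v1 [-])
[2] deliver 1→2 → N2(back v1 [-])
[3] deliver 2→1 → ∅
[4] crash(1) → N1(✗prim v1 [-])
[5] deliver 1→2 → ∅
[6] propose(0,'q') → ∅
[7] deliver 0→2 → ∅
[8] deliver 2→0 → ∅
[9] deliver 0→1 → ∅
[10] deliver 0→2 → ∅
[11] recover(1) → N1(prim v1 [-])
[12] deliver 2→1 → ∅
[13] timeout(0) → N0(back v1 [-])
[14] propose(0,'x') → ∅
[15] crash(1) → N1(✗prim v1 [-])
[16] deliver 0→1 → ∅
[17] recover(1) → N1(prim v1 [-])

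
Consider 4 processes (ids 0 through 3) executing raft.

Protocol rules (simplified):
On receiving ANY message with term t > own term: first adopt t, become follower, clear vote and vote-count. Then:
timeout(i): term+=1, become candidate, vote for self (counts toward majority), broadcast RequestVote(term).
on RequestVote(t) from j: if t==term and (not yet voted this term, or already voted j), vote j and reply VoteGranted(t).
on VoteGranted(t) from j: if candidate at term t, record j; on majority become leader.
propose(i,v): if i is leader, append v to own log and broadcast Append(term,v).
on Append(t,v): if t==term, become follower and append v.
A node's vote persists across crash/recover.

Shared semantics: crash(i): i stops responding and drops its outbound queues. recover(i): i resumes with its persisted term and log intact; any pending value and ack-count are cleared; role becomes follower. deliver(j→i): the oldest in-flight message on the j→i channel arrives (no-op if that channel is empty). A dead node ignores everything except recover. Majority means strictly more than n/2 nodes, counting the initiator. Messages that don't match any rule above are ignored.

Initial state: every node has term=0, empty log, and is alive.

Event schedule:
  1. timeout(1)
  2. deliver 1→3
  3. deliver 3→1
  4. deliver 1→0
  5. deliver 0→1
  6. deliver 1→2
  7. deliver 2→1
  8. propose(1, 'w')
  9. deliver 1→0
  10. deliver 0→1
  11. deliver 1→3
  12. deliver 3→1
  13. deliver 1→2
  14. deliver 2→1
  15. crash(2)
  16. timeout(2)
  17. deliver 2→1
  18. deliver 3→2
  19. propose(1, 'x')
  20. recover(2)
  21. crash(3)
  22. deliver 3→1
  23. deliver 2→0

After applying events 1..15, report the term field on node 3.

1

e1 timeout(1): 1[cand,t=1,-]
e2 deliver 1→3: 3[foll,t=1,-]
e3 deliver 3→1: ·
e4 deliver 1→0: 0[foll,t=1,-]
e5 deliver 0→1: 1[lead,t=1,-]
e6 deliver 1→2: 2[foll,t=1,-]
e7 deliver 2→1: ·
e8 propose(1,'w'): 1[lead,t=1,w]
e9 deliver 1→0: 0[foll,t=1,w]
e10 deliver 0→1: ·
e11 deliver 1→3: 3[foll,t=1,w]
e12 deliver 3→1: ·
e13 deliver 1→2: 2[foll,t=1,w]
e14 deliver 2→1: ·
e15 crash(2): 2[✗foll,t=1,w]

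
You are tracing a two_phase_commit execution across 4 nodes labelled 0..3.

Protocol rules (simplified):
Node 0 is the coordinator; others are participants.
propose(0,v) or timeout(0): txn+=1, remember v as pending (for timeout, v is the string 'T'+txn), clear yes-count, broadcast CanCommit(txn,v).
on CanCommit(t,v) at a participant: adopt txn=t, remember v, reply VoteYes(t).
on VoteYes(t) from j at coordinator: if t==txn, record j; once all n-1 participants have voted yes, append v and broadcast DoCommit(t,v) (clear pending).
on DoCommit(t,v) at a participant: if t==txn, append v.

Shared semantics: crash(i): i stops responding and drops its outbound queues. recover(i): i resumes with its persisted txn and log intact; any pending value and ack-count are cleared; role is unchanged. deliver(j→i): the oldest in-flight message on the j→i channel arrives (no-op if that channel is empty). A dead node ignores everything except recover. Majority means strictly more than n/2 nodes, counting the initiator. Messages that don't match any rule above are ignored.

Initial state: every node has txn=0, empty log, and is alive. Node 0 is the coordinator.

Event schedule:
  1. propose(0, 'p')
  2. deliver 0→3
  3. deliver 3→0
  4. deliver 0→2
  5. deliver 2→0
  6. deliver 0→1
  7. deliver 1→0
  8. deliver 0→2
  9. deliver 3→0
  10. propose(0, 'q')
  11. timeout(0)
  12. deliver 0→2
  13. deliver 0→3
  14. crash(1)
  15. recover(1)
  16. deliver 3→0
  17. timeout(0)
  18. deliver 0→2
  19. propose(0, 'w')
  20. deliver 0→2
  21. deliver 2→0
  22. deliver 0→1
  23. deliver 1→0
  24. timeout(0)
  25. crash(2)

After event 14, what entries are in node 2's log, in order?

[1] propose(0,'p') → N0(coor t1 [-])
[2] deliver 0→3 → N3(part t1 [-])
[3] deliver 3→0 → ∅
[4] deliver 0→2 → N2(part t1 [-])
[5] deliver 2→0 → ∅
[6] deliver 0→1 → N1(part t1 [-])
[7] deliver 1→0 → N0(coor t1 [p])
[8] deliver 0→2 → N2(part t1 [p])
[9] deliver 3→0 → ∅
[10] propose(0,'q') → N0(coor t2 [p])
[11] timeout(0) → N0(coor t3 [p])
[12] deliver 0→2 → N2(part t2 [p])
[13] deliver 0→3 → N3(part t1 [p])
[14] crash(1) → N1(✗part t1 [-])

p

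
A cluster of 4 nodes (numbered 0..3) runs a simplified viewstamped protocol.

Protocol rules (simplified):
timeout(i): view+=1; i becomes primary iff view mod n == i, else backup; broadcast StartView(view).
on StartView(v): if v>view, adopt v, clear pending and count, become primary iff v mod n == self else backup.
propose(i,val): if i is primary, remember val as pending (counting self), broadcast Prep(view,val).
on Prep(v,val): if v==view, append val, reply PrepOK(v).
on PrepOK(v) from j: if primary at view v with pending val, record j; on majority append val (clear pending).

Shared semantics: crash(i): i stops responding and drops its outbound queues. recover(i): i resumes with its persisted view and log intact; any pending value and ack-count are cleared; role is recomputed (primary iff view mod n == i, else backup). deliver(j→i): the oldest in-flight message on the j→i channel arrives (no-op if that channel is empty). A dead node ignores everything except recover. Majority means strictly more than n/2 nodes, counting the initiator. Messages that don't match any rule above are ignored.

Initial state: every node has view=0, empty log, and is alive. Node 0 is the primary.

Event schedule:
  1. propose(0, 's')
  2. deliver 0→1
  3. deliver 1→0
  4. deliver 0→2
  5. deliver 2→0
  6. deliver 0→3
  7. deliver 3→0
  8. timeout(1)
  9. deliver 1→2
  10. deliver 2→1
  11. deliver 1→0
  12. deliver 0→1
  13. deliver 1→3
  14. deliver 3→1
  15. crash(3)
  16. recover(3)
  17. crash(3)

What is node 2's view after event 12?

[1] propose(0,'s') → ∅
[2] deliver 0→1 → N1(back v0 [s])
[3] deliver 1→0 → ∅
[4] deliver 0→2 → N2(back v0 [s])
[5] deliver 2→0 → N0(prim v0 [s])
[6] deliver 0→3 → N3(back v0 [s])
[7] deliver 3→0 → ∅
[8] timeout(1) → N1(prim v1 [s])
[9] deliver 1→2 → N2(back v1 [s])
[10] deliver 2→1 → ∅
[11] deliver 1→0 → N0(back v1 [s])
[12] deliver 0→1 → ∅

1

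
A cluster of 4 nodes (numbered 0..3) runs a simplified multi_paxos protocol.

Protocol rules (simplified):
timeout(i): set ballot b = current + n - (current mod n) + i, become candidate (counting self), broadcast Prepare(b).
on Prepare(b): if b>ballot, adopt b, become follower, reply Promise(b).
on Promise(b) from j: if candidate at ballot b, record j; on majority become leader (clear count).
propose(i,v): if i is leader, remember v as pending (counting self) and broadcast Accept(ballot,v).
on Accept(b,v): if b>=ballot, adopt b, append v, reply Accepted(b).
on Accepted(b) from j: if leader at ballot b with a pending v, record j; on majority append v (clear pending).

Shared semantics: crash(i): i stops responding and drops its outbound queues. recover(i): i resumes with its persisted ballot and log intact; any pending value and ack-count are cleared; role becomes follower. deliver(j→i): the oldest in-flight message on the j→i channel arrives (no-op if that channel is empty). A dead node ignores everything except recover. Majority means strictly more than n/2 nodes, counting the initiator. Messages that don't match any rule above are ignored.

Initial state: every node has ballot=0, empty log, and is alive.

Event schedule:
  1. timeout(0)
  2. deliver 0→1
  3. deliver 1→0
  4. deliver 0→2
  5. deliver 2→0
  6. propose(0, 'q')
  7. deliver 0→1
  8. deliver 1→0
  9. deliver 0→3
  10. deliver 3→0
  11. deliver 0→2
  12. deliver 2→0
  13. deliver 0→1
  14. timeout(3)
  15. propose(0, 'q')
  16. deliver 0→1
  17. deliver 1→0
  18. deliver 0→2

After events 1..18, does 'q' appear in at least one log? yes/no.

[1] timeout(0) → N0(cand b4 [-])
[2] deliver 0→1 → N1(foll b4 [-])
[3] deliver 1→0 → ∅
[4] deliver 0→2 → N2(foll b4 [-])
[5] deliver 2→0 → N0(lead b4 [-])
[6] propose(0,'q') → ∅
[7] deliver 0→1 → N1(foll b4 [q])
[8] deliver 1→0 → ∅
[9] deliver 0→3 → N3(foll b4 [-])
[10] deliver 3→0 → ∅
[11] deliver 0→2 → N2(foll b4 [q])
[12] deliver 2→0 → N0(lead b4 [q])
[13] deliver 0→1 → ∅
[14] timeout(3) → N3(cand b11 [-])
[15] propose(0,'q') → ∅
[16] deliver 0→1 → N1(foll b4 [q,q])
[17] deliver 1→0 → ∅
[18] deliver 0→2 → N2(foll b4 [q,q])

yes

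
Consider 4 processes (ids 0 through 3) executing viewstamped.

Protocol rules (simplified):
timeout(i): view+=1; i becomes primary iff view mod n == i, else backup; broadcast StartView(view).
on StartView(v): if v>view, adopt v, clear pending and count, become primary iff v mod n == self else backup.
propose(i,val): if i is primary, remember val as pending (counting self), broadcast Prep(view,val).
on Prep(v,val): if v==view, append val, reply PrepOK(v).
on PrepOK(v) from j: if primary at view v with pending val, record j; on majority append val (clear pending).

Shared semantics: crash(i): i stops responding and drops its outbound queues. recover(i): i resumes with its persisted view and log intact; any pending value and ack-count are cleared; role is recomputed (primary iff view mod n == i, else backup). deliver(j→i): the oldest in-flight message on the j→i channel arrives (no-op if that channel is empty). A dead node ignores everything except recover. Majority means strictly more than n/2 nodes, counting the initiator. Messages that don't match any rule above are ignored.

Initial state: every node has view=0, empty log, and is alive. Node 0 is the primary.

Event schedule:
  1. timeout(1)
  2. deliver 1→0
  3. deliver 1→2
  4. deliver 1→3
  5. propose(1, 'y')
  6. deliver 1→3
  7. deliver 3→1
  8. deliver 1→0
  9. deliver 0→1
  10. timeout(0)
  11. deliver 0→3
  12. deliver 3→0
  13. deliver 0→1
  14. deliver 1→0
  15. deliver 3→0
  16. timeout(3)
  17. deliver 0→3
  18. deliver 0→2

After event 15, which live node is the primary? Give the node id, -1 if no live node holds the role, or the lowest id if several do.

step 1 timeout(1): 1={prim,v=1,log=-}
step 2 deliver 1→0: 0={back,v=1,log=-}
step 3 deliver 1→2: 2={back,v=1,log=-}
step 4 deliver 1→3: 3={back,v=1,log=-}
step 5 propose(1,'y'): —
step 6 deliver 1→3: 3={back,v=1,log=y}
step 7 deliver 3→1: —
step 8 deliver 1→0: 0={back,v=1,log=y}
step 9 deliver 0→1: 1={prim,v=1,log=y}
step 10 timeout(0): 0={back,v=2,log=y}
step 11 deliver 0→3: 3={back,v=2,log=y}
step 12 deliver 3→0: —
step 13 deliver 0→1: 1={back,v=2,log=y}
step 14 deliver 1→0: —
step 15 deliver 3→0: —

-1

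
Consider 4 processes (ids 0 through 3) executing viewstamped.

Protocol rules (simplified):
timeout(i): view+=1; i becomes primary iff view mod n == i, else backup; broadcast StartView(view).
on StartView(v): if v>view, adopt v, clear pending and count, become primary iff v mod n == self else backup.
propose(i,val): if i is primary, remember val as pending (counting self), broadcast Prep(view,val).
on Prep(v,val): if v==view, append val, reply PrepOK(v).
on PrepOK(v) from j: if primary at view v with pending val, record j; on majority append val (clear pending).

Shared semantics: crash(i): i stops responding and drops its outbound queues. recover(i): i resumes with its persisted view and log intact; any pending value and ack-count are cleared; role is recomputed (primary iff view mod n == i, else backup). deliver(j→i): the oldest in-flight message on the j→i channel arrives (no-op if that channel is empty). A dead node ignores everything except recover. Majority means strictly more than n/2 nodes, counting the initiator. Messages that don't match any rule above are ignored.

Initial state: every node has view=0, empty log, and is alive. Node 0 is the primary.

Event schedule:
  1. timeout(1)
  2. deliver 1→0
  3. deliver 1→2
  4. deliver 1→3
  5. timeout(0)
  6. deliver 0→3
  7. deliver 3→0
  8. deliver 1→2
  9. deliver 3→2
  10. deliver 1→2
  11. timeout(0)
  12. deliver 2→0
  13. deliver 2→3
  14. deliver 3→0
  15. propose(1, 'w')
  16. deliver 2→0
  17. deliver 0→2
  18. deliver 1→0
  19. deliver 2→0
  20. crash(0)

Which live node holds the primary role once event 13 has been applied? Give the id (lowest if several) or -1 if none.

1

after 1 — timeout(1): n1:prim/v1/[-]
after 2 — deliver 1→0: n0:back/v1/[-]
after 3 — deliver 1→2: n2:back/v1/[-]
after 4 — deliver 1→3: n3:back/v1/[-]
after 5 — timeout(0): n0:back/v2/[-]
after 6 — deliver 0→3: n3:back/v2/[-]
after 7 — deliver 3→0: ·
after 8 — deliver 1→2: ·
after 9 — deliver 3→2: ·
after 10 — deliver 1→2: ·
after 11 — timeout(0): n0:back/v3/[-]
after 12 — deliver 2→0: ·
after 13 — deliver 2→3: ·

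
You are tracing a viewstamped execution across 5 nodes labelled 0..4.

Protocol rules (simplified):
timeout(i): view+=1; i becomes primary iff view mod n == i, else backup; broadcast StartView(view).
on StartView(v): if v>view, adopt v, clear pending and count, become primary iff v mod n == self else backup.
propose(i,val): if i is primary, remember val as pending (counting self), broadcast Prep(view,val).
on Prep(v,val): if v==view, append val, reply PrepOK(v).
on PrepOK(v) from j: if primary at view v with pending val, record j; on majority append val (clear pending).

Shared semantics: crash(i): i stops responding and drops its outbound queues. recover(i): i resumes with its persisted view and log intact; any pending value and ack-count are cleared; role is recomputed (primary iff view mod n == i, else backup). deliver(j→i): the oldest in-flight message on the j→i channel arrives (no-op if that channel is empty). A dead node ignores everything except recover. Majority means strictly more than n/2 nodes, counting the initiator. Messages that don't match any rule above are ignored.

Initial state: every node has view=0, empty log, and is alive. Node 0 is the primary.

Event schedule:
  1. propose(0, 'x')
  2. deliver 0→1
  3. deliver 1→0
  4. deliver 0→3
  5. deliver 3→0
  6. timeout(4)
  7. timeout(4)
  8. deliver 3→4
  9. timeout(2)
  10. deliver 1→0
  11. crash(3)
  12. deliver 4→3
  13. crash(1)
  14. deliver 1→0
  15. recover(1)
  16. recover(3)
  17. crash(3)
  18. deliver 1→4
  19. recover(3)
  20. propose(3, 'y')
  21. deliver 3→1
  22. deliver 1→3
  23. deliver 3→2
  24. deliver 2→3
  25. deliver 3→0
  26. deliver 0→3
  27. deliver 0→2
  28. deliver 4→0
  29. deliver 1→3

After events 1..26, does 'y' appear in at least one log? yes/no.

no

step 1 propose(0,'x'): —
step 2 deliver 0→1: 1={back,v=0,log=x}
step 3 deliver 1→0: —
step 4 deliver 0→3: 3={back,v=0,log=x}
step 5 deliver 3→0: 0={prim,v=0,log=x}
step 6 timeout(4): 4={back,v=1,log=-}
step 7 timeout(4): 4={back,v=2,log=-}
step 8 deliver 3→4: —
step 9 timeout(2): 2={back,v=1,log=-}
step 10 deliver 1→0: —
step 11 crash(3): 3={✗back,v=0,log=x}
step 12 deliver 4→3: —
step 13 crash(1): 1={✗back,v=0,log=x}
step 14 deliver 1→0: —
step 15 recover(1): 1={back,v=0,log=x}
step 16 recover(3): 3={back,v=0,log=x}
step 17 crash(3): 3={✗back,v=0,log=x}
step 18 deliver 1→4: —
step 19 recover(3): 3={back,v=0,log=x}
step 20 propose(3,'y'): —
step 21 deliver 3→1: —
step 22 deliver 1→3: —
step 23 deliver 3→2: —
step 24 deliver 2→3: 3={back,v=1,log=x}
step 25 deliver 3→0: —
step 26 deliver 0→3: —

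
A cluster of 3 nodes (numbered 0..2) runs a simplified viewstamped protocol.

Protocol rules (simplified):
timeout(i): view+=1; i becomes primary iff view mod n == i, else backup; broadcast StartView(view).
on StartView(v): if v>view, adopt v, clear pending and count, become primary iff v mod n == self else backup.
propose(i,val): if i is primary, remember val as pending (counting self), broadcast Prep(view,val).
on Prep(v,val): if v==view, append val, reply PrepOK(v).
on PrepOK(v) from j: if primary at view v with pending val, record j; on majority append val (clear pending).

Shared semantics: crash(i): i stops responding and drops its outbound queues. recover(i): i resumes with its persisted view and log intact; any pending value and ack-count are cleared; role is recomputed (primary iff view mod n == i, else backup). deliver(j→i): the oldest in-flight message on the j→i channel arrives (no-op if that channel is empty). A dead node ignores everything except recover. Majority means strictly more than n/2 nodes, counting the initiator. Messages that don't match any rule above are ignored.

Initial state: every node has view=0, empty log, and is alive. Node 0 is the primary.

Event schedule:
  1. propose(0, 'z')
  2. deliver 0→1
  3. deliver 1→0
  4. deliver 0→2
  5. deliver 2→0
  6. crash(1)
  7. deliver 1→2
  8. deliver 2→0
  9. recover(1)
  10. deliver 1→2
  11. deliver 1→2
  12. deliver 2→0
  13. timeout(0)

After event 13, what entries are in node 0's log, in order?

z

[1] propose(0,'z') → ∅
[2] deliver 0→1 → N1(back v0 [z])
[3] deliver 1→0 → N0(prim v0 [z])
[4] deliver 0→2 → N2(back v0 [z])
[5] deliver 2→0 → ∅
[6] crash(1) → N1(✗back v0 [z])
[7] deliver 1→2 → ∅
[8] deliver 2→0 → ∅
[9] recover(1) → N1(back v0 [z])
[10] deliver 1→2 → ∅
[11] deliver 1→2 → ∅
[12] deliver 2→0 → ∅
[13] timeout(0) → N0(back v1 [z])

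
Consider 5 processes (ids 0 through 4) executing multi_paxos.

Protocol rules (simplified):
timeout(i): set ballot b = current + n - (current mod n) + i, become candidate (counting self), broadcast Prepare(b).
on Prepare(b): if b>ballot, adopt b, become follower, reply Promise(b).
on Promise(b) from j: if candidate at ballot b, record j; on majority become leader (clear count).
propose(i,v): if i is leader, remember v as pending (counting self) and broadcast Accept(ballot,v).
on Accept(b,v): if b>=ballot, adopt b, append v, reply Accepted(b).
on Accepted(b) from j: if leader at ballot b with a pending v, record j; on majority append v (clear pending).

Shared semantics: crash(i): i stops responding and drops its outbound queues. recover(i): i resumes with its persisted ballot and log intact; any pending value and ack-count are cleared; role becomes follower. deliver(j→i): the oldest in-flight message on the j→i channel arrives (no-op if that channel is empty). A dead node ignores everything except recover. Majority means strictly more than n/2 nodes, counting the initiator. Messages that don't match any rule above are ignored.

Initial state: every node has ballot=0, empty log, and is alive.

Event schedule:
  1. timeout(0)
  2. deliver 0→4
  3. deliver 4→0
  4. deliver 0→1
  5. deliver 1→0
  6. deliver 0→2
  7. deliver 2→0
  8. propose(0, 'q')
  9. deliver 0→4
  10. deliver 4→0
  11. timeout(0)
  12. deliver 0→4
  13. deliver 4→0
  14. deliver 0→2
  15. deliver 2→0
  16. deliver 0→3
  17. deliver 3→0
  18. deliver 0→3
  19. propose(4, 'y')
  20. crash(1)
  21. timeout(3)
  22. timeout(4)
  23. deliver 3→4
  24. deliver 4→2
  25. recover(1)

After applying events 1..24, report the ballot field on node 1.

after 1 — timeout(0): n0:cand/b5/[-]
after 2 — deliver 0→4: n4:foll/b5/[-]
after 3 — deliver 4→0: ·
after 4 — deliver 0→1: n1:foll/b5/[-]
after 5 — deliver 1→0: n0:lead/b5/[-]
after 6 — deliver 0→2: n2:foll/b5/[-]
after 7 — deliver 2→0: ·
after 8 — propose(0,'q'): ·
after 9 — deliver 0→4: n4:foll/b5/[q]
after 10 — deliver 4→0: ·
after 11 — timeout(0): n0:cand/b10/[-]
after 12 — deliver 0→4: n4:foll/b10/[q]
after 13 — deliver 4→0: ·
after 14 — deliver 0→2: n2:foll/b5/[q]
after 15 — deliver 2→0: ·
after 16 — deliver 0→3: n3:foll/b5/[-]
after 17 — deliver 3→0: ·
after 18 — deliver 0→3: n3:foll/b5/[q]
after 19 — propose(4,'y'): ·
after 20 — crash(1): n1:✗foll/b5/[-]
after 21 — timeout(3): n3:cand/b13/[q]
after 22 — timeout(4): n4:cand/b19/[q]
after 23 — deliver 3→4: ·
after 24 — deliver 4→2: n2:foll/b19/[q]

5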